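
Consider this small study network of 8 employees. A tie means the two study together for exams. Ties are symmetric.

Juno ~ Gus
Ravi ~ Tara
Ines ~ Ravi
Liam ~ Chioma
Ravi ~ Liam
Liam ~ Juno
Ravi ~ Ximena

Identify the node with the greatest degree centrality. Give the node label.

Degrees — Chioma:1, Gus:1, Ines:1, Juno:2, Liam:3, Ravi:4, Tara:1, Ximena:1.
The maximum is 4, attained only by Ravi.

Ravi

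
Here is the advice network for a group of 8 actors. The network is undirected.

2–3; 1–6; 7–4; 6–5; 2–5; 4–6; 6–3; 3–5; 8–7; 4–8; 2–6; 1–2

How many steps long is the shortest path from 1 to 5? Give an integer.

2

One shortest route is 1 – 2 – 5, which uses 2 edges, and 1 and 5 are not directly tied, so nothing shorter exists. So d(1,5) = 2.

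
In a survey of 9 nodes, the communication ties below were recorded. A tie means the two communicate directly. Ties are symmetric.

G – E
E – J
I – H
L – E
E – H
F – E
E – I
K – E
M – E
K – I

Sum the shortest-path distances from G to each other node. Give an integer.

15

Distances from G: E:1, F:2, H:2, I:2, J:2, K:2, L:2, M:2.
Sum = 1 + 2 + 2 + 2 + 2 + 2 + 2 + 2 = 15.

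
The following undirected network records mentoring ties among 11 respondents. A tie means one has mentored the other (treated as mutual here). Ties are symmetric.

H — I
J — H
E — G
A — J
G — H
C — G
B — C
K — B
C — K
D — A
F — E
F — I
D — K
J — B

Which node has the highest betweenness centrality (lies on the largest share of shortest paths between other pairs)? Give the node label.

H

Unnormalized betweenness of each node: A:7/2, B:7/2, C:9, D:3/2, E:4, F:1, G:13, H:14, I:4, J:25/2, K:5.
H has the largest value, 14, making it the main broker — the node through which the most shortest paths run.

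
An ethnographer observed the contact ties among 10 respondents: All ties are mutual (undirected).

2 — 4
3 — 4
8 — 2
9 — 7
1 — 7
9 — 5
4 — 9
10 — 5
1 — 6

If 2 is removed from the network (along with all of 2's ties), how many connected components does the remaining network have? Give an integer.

2

Without 2, the remaining ties split the others into: {8}; {1, 3, 4, 5, 6, 7, 9, 10}.
That's 2 separate components.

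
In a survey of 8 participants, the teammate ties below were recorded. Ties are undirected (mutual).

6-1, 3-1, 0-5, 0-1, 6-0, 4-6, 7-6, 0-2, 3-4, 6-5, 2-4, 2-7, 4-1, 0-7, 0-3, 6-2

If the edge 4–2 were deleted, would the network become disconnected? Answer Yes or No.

Even without that edge, 4 still reaches 2 via 4 – 6 – 2, so the network stays connected. Not a bridge.

No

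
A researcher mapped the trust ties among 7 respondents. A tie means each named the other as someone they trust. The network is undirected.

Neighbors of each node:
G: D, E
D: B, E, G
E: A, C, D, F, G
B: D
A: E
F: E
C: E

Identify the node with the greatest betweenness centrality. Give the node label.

E

Unnormalized betweenness of each node: A:0, B:0, C:0, D:5, E:12, F:0, G:0.
E has the largest value, 12, making it the main broker — the node through which the most shortest paths run.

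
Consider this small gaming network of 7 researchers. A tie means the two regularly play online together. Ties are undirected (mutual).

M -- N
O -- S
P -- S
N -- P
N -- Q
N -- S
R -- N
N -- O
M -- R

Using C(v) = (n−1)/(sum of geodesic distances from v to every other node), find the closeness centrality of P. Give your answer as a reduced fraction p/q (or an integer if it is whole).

3/5

Distances from P: M:2, N:1, O:2, Q:2, R:2, S:1. Sum = 10.
n = 7, so closeness = 6/10 = 3/5.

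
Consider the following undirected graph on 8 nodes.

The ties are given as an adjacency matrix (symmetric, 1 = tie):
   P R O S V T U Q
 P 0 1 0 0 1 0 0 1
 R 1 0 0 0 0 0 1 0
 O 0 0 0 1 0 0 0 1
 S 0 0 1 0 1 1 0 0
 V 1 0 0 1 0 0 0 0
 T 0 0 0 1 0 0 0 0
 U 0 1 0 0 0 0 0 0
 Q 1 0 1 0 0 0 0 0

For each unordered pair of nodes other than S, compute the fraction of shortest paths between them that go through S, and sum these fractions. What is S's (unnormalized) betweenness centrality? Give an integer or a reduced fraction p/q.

Pairs whose geodesics pass through S — P–T: 1; R–T: 1; O–V: 1; O–T: 1; V–T: 1; T–U: 1; T–Q: 1.
All other pairs contribute 0.
Summing the contributions gives betweenness(S) = 7.

7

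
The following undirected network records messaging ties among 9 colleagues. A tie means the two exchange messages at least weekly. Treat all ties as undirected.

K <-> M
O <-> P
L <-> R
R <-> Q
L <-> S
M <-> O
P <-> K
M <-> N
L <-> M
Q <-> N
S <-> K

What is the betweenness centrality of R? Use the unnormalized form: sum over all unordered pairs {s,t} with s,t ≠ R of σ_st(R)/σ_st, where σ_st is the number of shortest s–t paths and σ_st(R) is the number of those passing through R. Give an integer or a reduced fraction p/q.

2

Pairs whose geodesics pass through R — S–Q: 1; L–Q: 1.
All other pairs contribute 0.
Summing the contributions gives betweenness(R) = 2.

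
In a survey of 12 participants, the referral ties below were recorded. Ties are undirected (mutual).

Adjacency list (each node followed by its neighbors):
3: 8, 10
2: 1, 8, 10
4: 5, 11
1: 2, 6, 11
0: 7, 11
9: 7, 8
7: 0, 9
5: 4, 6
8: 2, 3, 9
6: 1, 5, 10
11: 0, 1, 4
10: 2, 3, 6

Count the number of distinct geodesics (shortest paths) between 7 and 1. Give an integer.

The shortest distance is 3, and the only length-3 path is 7–0–11–1. So there is exactly 1 shortest path.

1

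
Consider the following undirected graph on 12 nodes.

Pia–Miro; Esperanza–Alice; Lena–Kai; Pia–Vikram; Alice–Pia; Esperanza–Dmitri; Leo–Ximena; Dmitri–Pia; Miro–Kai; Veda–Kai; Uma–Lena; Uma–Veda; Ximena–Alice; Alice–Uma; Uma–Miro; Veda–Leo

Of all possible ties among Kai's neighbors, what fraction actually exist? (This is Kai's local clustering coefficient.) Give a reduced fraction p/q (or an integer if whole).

0

Kai's neighbors: Lena, Miro, and Veda (k = 3).
Possible neighbor pairs: C(3,2) = 3. Edges among them: none → e = 0.
Clustering(Kai) = 0/3 = 0.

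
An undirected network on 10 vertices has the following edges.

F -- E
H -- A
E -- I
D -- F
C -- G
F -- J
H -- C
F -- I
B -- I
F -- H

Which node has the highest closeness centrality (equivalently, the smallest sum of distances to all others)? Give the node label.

F

Farness (sum of distances to all others) for each node — A:24, B:27, C:22, D:22, E:20, F:14, G:30, H:16, I:19, J:22.
The smallest farness is 14, for F, so F has the highest closeness.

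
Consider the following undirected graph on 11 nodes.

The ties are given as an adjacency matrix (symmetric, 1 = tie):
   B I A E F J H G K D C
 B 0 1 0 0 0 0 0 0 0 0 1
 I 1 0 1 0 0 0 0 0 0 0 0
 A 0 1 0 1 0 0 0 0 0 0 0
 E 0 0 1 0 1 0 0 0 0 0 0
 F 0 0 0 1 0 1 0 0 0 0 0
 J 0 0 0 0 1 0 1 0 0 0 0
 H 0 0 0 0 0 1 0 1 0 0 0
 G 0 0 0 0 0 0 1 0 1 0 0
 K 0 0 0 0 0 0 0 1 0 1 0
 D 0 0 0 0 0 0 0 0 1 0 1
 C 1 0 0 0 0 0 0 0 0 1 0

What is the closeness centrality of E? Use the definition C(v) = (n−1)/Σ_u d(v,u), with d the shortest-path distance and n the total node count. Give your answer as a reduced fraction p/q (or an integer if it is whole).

1/3

Distances from E: A:1, B:3, C:4, D:5, F:1, G:4, H:3, I:2, J:2, K:5. Sum = 30.
n = 11, so closeness = 10/30 = 1/3.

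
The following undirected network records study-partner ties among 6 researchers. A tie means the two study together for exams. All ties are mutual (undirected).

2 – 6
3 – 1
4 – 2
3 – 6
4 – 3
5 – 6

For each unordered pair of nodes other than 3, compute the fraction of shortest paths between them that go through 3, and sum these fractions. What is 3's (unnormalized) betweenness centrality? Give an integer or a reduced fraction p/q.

Pairs whose geodesics pass through 3 — 1–6: 1; 1–2: 2/2; 1–5: 1; 1–4: 1; 6–4: 1/2; 5–4: 1/2.
All other pairs contribute 0.
Summing the contributions gives betweenness(3) = 5.

5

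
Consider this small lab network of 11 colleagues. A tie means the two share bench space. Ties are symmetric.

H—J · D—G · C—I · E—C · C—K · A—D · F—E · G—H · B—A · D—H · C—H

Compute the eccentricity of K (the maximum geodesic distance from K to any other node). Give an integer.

Distances from K: A:4, B:5, C:1, D:3, E:2, F:3, G:3, H:2, I:2, J:3.
The largest is 5 (to B), so the eccentricity of K is 5.

5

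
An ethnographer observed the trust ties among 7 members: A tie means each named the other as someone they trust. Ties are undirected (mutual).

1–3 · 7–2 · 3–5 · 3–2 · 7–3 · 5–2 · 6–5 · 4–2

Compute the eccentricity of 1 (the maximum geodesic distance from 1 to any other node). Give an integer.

3

Distances from 1: 2:2, 3:1, 4:3, 5:2, 6:3, 7:2.
The largest is 3 (to 6 and 4), so the eccentricity of 1 is 3.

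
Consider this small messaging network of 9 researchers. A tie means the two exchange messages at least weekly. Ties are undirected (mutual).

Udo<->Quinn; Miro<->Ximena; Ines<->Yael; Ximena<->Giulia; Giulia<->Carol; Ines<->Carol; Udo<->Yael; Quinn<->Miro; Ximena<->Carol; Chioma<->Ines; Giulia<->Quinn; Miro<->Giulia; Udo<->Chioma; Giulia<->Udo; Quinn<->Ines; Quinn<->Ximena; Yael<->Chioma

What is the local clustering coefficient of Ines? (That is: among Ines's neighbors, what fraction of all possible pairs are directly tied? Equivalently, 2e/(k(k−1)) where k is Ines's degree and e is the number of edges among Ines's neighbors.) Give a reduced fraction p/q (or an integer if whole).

1/6

Ines's neighbors: Carol, Chioma, Quinn, and Yael (k = 4).
Possible neighbor pairs: C(4,2) = 6. Edges among them: Chioma–Yael → e = 1.
Clustering(Ines) = 1/6.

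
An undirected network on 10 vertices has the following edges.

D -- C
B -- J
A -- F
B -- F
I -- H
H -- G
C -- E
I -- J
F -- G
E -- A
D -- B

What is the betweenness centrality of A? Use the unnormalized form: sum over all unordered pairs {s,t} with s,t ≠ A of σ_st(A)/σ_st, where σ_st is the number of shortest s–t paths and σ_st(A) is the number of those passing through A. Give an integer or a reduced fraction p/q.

6

Pairs whose geodesics pass through A — J–E: 1/2; B–E: 1/2; C–F: 1/2; C–G: 1/2; C–H: 1/3; E–F: 1; E–G: 1; E–H: 1; E–I: 2/3.
All other pairs contribute 0.
Summing the contributions gives betweenness(A) = 6.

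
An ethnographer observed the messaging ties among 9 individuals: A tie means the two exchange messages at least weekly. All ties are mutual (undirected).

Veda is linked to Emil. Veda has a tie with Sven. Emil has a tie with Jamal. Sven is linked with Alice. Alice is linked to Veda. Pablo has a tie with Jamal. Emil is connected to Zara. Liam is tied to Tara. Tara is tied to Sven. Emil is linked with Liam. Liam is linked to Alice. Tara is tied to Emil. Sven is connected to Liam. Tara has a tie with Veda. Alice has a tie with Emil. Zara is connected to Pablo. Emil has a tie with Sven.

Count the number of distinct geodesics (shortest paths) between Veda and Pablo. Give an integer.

2

The shortest distance is 3. The length-3 paths are: Veda–Emil–Zara–Pablo; Veda–Emil–Jamal–Pablo.
That gives 2 distinct shortest paths.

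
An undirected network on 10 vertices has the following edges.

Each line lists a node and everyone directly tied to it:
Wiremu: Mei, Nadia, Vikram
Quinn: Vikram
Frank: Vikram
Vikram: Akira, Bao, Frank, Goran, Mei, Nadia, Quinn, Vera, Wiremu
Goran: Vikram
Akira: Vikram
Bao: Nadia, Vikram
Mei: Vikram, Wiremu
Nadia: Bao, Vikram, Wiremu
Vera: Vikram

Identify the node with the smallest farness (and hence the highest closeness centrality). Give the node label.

Vikram

Farness (sum of distances to all others) for each node — Akira:17, Bao:16, Frank:17, Goran:17, Mei:16, Nadia:15, Quinn:17, Vera:17, Vikram:9, Wiremu:15.
The smallest farness is 9, for Vikram, so Vikram has the highest closeness.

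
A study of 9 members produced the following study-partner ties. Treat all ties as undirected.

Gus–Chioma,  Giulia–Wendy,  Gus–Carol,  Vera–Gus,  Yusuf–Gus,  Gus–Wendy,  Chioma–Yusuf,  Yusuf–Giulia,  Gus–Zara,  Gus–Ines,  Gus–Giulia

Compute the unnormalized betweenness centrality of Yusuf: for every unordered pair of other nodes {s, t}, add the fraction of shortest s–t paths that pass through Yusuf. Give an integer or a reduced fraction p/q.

Pairs whose geodesics pass through Yusuf — Chioma–Giulia: 1/2.
All other pairs contribute 0.
Summing the contributions gives betweenness(Yusuf) = 1/2.

1/2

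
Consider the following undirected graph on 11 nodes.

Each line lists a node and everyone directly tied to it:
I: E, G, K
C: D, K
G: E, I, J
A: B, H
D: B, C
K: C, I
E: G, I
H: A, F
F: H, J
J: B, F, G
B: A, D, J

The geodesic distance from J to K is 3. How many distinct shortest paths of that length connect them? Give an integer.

The shortest distance is 3, and the only length-3 path is J–G–I–K. So there is exactly 1 shortest path.

1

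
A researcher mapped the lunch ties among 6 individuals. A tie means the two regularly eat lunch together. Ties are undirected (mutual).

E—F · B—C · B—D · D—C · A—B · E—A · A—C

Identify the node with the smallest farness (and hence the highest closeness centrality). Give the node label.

A

Farness (sum of distances to all others) for each node — A:7, B:8, C:8, D:11, E:9, F:13.
The smallest farness is 7, for A, so A has the highest closeness.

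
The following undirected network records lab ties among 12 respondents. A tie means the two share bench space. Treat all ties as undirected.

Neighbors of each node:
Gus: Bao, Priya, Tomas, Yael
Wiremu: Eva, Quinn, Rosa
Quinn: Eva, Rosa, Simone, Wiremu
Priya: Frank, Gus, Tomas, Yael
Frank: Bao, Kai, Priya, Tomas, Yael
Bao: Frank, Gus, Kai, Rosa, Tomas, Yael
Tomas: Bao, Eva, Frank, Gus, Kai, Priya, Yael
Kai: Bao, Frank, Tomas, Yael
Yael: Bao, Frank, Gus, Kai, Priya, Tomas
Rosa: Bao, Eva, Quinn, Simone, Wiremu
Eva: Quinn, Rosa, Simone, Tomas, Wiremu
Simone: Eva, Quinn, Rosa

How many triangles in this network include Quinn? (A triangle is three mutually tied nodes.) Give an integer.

Quinn's neighbors: Eva, Rosa, Simone, and Wiremu.
Neighbor pairs that are themselves tied: Quinn–Eva–Rosa; Quinn–Eva–Simone; Quinn–Eva–Wiremu; Quinn–Rosa–Simone; Quinn–Rosa–Wiremu. Each forms one triangle with Quinn, for 5 in total.

5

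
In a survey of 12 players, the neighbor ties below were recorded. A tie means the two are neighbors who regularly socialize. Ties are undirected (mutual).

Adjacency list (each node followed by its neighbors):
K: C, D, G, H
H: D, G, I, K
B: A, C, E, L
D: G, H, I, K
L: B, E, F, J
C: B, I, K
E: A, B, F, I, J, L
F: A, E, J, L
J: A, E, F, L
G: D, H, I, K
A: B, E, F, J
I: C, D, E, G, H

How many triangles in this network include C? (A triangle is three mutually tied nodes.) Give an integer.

C's neighbors are B, I, and K, but none of them are tied to each other, so no triangle contains C.

0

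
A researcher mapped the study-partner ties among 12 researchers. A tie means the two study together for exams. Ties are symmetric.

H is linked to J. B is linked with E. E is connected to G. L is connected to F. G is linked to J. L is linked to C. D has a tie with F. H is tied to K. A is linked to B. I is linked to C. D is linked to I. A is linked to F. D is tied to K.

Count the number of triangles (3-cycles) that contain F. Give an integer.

F's neighbors are A, D, and L, but none of them are tied to each other, so no triangle contains F.

0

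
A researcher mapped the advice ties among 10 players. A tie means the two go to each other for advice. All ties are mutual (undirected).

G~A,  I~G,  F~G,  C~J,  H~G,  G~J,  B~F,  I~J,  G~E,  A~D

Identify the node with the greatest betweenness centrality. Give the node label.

G

Unnormalized betweenness of each node: A:8, B:0, C:0, D:0, E:0, F:8, G:31, H:0, I:0, J:8.
G has the largest value, 31, making it the main broker — the node through which the most shortest paths run.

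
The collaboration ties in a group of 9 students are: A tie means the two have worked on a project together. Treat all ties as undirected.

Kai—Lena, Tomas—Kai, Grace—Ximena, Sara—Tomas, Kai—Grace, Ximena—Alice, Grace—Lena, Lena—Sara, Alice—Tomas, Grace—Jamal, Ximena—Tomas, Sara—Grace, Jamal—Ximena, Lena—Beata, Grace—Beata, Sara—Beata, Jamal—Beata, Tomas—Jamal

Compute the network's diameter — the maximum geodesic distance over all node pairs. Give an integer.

Eccentricity of each node (its greatest distance to any other): Alice:3, Beata:3, Grace:2, Jamal:2, Kai:2, Lena:3, Sara:2, Tomas:2, Ximena:2.
The maximum eccentricity is 3, realized for instance by the pair Alice–Beata via Alice – Ximena – Jamal – Beata. So the diameter is 3.

3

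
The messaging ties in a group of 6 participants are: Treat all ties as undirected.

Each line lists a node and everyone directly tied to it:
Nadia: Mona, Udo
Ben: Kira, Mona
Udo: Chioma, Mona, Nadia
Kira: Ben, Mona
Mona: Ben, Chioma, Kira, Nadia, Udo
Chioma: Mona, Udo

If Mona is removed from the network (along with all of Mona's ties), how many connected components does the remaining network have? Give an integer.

2

Without Mona, the remaining ties split the others into: {Chioma, Nadia, Udo}; {Ben, Kira}.
That's 2 separate components.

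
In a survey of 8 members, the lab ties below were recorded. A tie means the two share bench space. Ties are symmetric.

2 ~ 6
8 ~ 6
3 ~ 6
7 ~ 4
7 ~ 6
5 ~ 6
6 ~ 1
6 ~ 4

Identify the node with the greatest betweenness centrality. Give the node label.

Unnormalized betweenness of each node: 1:0, 2:0, 3:0, 4:0, 5:0, 6:20, 7:0, 8:0.
6 has the largest value, 20, making it the main broker — the node through which the most shortest paths run.

6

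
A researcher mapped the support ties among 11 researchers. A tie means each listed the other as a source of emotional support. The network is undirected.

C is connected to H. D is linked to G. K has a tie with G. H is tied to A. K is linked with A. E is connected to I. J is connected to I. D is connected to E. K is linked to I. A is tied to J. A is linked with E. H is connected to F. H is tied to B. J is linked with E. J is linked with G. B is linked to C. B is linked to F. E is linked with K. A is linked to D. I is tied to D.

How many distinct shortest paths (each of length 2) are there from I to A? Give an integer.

4

The shortest distance is 2. The length-2 paths are: I–E–A; I–J–A; I–D–A; I–K–A.
That gives 4 distinct shortest paths.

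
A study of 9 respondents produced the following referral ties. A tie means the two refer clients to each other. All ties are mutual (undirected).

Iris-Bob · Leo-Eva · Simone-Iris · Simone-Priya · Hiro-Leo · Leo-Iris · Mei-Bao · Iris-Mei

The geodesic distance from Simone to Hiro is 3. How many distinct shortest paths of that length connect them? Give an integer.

1

The shortest distance is 3, and the only length-3 path is Simone–Iris–Leo–Hiro. So there is exactly 1 shortest path.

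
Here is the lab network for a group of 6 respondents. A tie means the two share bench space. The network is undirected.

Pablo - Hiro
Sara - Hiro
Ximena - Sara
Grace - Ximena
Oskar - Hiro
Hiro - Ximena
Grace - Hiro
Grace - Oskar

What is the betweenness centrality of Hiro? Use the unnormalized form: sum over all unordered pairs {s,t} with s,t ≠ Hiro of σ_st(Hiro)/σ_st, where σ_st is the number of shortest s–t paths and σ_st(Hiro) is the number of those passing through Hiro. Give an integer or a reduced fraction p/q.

6

Pairs whose geodesics pass through Hiro — Ximena–Oskar: 1/2; Ximena–Pablo: 1; Grace–Sara: 1/2; Grace–Pablo: 1; Oskar–Sara: 1; Oskar–Pablo: 1; Sara–Pablo: 1.
All other pairs contribute 0.
Summing the contributions gives betweenness(Hiro) = 6.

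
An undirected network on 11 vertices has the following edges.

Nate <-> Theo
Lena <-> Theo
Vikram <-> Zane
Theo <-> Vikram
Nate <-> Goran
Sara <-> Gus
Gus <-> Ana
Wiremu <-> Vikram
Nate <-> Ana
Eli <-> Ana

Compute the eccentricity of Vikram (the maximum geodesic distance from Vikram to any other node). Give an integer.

Distances from Vikram: Ana:3, Eli:4, Goran:3, Gus:4, Lena:2, Nate:2, Sara:5, Theo:1, Wiremu:1, Zane:1.
The largest is 5 (to Sara), so the eccentricity of Vikram is 5.

5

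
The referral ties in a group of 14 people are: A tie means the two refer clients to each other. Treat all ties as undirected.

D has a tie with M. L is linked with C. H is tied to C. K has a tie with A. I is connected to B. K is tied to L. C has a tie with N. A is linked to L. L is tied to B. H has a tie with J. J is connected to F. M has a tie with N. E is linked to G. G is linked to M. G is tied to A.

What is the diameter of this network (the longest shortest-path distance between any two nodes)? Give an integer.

7

Eccentricity of each node (its greatest distance to any other): A:5, B:5, C:4, D:6, E:7, F:7, G:6, H:5, I:6, J:6, K:5, L:4, M:5, N:4.
The maximum eccentricity is 7, realized for instance by the pair E–F via E – G – M – N – C – H – J – F. So the diameter is 7.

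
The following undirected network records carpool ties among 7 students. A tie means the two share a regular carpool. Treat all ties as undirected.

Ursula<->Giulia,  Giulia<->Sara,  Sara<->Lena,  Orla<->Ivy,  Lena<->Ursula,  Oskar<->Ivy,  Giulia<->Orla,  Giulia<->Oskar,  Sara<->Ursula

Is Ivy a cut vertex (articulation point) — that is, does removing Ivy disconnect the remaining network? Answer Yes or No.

Even without Ivy, every remaining node can still reach every other (the residual graph is connected), so Ivy is not a cut vertex.

No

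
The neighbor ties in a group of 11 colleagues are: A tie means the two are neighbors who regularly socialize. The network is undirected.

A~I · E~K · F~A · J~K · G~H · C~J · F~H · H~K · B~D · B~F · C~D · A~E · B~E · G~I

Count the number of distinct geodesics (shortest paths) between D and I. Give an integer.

The shortest distance is 4. The length-4 paths are: D–B–E–A–I; D–B–F–A–I.
That gives 2 distinct shortest paths.

2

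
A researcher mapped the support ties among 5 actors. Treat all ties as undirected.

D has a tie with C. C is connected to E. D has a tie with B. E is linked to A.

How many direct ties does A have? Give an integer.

1

A is directly tied to E. That is 1 neighbor, so the degree of A is 1.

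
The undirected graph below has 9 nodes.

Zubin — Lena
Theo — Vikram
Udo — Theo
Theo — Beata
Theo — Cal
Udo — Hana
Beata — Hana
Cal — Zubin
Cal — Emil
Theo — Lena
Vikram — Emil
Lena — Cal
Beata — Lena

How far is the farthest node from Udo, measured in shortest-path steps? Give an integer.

3

Distances from Udo: Beata:2, Cal:2, Emil:3, Hana:1, Lena:2, Theo:1, Vikram:2, Zubin:3.
The largest is 3 (to Zubin and Emil), so the eccentricity of Udo is 3.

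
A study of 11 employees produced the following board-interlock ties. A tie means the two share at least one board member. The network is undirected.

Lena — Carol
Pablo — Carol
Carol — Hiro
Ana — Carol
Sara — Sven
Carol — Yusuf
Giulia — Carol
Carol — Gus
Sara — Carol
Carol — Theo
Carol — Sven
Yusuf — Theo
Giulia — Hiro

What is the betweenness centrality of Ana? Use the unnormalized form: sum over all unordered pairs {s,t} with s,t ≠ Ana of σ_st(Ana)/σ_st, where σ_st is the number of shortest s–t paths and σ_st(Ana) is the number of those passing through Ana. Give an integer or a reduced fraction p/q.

No shortest path between any pair of other nodes passes through Ana.
Summing the contributions gives betweenness(Ana) = 0.

0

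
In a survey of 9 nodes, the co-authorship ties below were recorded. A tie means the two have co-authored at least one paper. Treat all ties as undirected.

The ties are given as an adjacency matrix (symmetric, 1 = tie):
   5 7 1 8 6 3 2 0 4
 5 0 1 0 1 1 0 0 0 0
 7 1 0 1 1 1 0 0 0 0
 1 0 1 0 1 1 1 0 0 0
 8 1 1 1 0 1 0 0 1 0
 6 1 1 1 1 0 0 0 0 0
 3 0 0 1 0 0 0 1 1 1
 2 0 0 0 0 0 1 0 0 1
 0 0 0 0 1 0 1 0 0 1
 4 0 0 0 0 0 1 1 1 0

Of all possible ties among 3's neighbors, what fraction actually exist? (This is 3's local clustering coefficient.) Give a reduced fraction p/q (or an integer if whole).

3's neighbors: 0, 1, 2, and 4 (k = 4).
Possible neighbor pairs: C(4,2) = 6. Edges among them: 0–4, 2–4 → e = 2.
Clustering(3) = 2/6 = 1/3.

1/3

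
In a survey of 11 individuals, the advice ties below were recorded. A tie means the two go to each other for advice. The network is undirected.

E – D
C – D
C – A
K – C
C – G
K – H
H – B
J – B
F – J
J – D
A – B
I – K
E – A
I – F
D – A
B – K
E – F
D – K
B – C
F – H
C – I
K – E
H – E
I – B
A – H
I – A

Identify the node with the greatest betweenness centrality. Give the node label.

C

Unnormalized betweenness of each node: A:19/6, B:49/12, C:39/4, D:10/3, E:5/3, F:25/12, G:0, H:3/2, I:19/6, J:13/12, K:19/6.
C has the largest value, 39/4, making it the main broker — the node through which the most shortest paths run.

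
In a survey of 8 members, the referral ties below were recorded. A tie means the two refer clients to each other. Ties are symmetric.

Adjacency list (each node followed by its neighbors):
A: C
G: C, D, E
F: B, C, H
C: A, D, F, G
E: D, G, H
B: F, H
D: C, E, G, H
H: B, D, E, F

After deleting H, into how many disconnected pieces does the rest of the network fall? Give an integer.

1

H's neighbors (B, D, E, and F) remain reachable from one another through other ties, so the rest of the network stays in one piece.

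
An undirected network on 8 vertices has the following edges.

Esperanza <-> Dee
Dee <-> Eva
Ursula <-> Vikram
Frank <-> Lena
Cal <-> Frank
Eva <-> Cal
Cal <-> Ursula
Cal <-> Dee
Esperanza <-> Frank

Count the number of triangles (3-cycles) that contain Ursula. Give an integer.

0

Ursula's neighbors are Cal and Vikram, but none of them are tied to each other, so no triangle contains Ursula.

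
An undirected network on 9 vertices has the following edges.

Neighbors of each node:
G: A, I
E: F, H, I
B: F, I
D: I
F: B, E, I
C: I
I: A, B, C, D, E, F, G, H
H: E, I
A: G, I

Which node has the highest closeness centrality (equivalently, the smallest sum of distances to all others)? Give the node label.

I

Farness (sum of distances to all others) for each node — A:14, B:14, C:15, D:15, E:13, F:13, G:14, H:14, I:8.
The smallest farness is 8, for I, so I has the highest closeness.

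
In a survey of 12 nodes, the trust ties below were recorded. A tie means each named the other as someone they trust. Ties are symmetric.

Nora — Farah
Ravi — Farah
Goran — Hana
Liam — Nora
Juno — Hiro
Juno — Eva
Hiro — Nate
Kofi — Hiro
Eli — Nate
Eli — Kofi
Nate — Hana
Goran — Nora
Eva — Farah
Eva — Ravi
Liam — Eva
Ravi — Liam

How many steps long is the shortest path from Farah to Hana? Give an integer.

3

One shortest route is Farah – Nora – Goran – Hana, which uses 3 edges, and at distance 2 from Farah we only reach {Goran, Juno, Liam}, which does not include Hana. So d(Farah,Hana) = 3.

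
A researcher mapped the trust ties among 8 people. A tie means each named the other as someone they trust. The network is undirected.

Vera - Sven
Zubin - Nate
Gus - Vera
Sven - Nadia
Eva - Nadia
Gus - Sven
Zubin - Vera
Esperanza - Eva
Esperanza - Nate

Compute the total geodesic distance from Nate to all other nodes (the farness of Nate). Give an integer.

Distances from Nate: Esperanza:1, Eva:2, Gus:3, Nadia:3, Sven:3, Vera:2, Zubin:1.
Sum = 1 + 2 + 3 + 3 + 3 + 2 + 1 = 15.

15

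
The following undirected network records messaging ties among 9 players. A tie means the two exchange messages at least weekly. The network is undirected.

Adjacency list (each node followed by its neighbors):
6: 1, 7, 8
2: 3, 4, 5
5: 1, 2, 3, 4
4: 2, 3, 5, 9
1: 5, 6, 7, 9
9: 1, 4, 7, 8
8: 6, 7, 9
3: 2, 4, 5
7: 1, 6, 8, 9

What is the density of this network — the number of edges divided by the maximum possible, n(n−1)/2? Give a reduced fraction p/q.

There are 16 edges and 9 nodes, so the maximum possible is C(9,2) = 36.
Density = 16/36 = 4/9.

4/9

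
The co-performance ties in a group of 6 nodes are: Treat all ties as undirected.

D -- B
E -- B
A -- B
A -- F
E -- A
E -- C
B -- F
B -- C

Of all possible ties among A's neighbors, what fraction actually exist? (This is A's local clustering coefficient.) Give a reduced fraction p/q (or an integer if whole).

A's neighbors: B, E, and F (k = 3).
Possible neighbor pairs: C(3,2) = 3. Edges among them: B–E, B–F → e = 2.
Clustering(A) = 2/3.

2/3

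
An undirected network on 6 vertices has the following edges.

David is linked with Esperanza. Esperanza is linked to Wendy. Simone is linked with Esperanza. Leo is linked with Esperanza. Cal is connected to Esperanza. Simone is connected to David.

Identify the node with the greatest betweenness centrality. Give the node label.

Unnormalized betweenness of each node: Cal:0, David:0, Esperanza:9, Leo:0, Simone:0, Wendy:0.
Esperanza has the largest value, 9, making it the main broker — the node through which the most shortest paths run.

Esperanza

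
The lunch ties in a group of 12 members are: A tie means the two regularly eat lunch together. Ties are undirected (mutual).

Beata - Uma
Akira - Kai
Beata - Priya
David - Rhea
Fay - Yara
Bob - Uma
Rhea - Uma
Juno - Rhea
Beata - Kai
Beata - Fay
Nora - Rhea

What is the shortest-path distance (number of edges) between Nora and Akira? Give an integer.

One shortest route is Nora – Rhea – Uma – Beata – Kai – Akira, which uses 5 edges, and at distance 4 from Nora we only reach {Fay, Kai, Priya}, which does not include Akira. So d(Nora,Akira) = 5.

5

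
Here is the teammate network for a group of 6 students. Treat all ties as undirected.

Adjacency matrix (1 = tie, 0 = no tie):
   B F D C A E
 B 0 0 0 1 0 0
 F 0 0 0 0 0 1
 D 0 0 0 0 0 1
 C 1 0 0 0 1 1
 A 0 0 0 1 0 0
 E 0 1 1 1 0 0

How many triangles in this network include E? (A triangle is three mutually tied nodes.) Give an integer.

E's neighbors are C, D, and F, but none of them are tied to each other, so no triangle contains E.

0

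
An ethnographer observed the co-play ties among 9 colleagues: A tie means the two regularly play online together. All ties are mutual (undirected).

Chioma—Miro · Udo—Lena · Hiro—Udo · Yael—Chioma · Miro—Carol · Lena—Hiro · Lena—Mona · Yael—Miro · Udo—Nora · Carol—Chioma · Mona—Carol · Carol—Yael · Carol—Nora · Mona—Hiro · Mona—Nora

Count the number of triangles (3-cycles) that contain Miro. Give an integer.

3

Miro's neighbors: Carol, Chioma, and Yael.
Neighbor pairs that are themselves tied: Miro–Carol–Chioma; Miro–Carol–Yael; Miro–Chioma–Yael. Each forms one triangle with Miro, for 3 in total.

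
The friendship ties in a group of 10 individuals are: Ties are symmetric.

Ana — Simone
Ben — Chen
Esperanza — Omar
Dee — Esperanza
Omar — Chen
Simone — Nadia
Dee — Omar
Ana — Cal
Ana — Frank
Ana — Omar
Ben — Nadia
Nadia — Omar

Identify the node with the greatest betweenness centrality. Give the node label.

Unnormalized betweenness of each node: Ana:101/6, Ben:5/6, Cal:0, Chen:5/2, Dee:0, Esperanza:0, Frank:0, Nadia:20/3, Omar:65/3, Simone:5/2.
Omar has the largest value, 65/3, making it the main broker — the node through which the most shortest paths run.

Omar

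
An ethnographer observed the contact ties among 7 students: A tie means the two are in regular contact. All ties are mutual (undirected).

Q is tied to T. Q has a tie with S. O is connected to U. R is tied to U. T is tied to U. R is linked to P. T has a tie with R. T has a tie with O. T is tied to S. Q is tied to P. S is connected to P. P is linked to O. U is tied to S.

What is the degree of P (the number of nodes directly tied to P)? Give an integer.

P is directly tied to O, Q, R, and S. That is 4 neighbors, so the degree of P is 4.

4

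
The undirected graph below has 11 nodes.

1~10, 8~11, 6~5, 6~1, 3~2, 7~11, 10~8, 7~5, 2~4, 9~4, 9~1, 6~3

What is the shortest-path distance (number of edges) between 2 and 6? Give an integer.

2

One shortest route is 2 – 3 – 6, which uses 2 edges, and 2 and 6 are not directly tied, so nothing shorter exists. So d(2,6) = 2.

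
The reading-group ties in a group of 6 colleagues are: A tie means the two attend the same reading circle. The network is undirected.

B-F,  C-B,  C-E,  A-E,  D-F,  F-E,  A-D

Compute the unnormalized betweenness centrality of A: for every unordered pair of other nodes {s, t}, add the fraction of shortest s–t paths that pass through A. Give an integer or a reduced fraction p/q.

Pairs whose geodesics pass through A — D–E: 1/2; D–C: 1/3.
All other pairs contribute 0.
Summing the contributions gives betweenness(A) = 5/6.

5/6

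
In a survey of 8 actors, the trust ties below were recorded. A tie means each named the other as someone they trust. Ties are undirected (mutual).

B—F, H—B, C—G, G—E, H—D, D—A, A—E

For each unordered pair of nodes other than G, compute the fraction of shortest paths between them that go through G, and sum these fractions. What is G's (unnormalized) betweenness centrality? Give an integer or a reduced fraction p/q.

Pairs whose geodesics pass through G — C–E: 1; C–A: 1; C–B: 1; C–H: 1; C–D: 1; C–F: 1.
All other pairs contribute 0.
Summing the contributions gives betweenness(G) = 6.

6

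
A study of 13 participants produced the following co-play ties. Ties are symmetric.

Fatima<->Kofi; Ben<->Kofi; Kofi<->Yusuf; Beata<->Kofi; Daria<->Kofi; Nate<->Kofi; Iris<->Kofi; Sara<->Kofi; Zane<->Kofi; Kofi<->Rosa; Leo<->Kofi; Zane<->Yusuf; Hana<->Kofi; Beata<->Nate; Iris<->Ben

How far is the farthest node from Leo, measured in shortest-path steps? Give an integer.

Distances from Leo: Beata:2, Ben:2, Daria:2, Fatima:2, Hana:2, Iris:2, Kofi:1, Nate:2, Rosa:2, Sara:2, Yusuf:2, Zane:2.
The largest is 2 (to Nate, Sara, Yusuf, Rosa, Beata, Fatima, Ben, Hana, Zane, Daria, and Iris), so the eccentricity of Leo is 2.

2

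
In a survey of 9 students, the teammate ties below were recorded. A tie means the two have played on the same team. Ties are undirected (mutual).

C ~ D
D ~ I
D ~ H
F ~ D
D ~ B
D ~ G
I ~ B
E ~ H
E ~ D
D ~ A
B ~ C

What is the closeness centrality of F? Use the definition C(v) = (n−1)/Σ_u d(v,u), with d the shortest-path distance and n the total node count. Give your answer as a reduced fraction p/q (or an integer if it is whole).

Distances from F: A:2, B:2, C:2, D:1, E:2, G:2, H:2, I:2. Sum = 15.
n = 9, so closeness = 8/15.

8/15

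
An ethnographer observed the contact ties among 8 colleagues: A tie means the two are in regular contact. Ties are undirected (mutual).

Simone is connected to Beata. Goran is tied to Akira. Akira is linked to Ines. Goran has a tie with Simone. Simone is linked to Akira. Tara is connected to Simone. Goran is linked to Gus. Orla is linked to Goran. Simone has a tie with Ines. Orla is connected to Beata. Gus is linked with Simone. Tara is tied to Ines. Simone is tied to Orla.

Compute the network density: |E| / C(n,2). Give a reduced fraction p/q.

There are 13 edges and 8 nodes, so the maximum possible is C(8,2) = 28.
Density = 13/28.

13/28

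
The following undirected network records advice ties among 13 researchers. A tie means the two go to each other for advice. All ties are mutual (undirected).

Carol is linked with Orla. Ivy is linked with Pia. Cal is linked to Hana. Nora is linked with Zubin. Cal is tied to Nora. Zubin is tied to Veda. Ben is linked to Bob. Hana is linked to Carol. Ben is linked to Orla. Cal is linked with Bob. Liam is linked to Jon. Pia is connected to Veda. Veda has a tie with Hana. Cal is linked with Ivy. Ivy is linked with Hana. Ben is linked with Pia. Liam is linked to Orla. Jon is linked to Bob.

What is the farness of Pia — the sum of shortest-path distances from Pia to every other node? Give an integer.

Distances from Pia: Ben:1, Bob:2, Cal:2, Carol:3, Hana:2, Ivy:1, Jon:3, Liam:3, Nora:3, Orla:2, Veda:1, Zubin:2.
Sum = 1 + 2 + 2 + 3 + 2 + 1 + 3 + 3 + 3 + 2 + 1 + 2 = 25.

25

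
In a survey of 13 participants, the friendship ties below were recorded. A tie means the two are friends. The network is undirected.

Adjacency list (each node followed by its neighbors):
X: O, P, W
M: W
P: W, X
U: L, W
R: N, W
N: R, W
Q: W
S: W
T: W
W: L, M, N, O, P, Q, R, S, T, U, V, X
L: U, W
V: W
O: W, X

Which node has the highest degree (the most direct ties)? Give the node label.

Degrees — L:2, M:1, N:2, O:2, P:2, Q:1, R:2, S:1, T:1, U:2, V:1, W:12, X:3.
The maximum is 12, attained only by W.

W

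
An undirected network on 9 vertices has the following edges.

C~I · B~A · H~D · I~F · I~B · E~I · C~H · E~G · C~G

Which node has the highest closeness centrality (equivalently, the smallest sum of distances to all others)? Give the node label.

I

Farness (sum of distances to all others) for each node — A:25, B:18, C:14, D:26, E:18, F:20, G:19, H:19, I:13.
The smallest farness is 13, for I, so I has the highest closeness.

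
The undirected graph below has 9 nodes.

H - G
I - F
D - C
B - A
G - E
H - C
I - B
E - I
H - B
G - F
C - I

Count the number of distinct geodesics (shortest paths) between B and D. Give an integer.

2

The shortest distance is 3. The length-3 paths are: B–I–C–D; B–H–C–D.
That gives 2 distinct shortest paths.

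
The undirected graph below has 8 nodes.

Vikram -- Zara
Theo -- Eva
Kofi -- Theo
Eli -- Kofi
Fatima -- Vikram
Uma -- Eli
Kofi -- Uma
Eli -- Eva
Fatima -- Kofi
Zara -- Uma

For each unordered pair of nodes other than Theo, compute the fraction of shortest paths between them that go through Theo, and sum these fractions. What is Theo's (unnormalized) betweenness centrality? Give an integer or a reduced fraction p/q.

Pairs whose geodesics pass through Theo — Vikram–Eva: 1/3; Fatima–Eva: 1/2; Kofi–Eva: 1/2.
All other pairs contribute 0.
Summing the contributions gives betweenness(Theo) = 4/3.

4/3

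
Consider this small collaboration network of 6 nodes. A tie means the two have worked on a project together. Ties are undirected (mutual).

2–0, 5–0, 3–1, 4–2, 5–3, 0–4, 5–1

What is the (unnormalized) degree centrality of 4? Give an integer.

4 is directly tied to 0 and 2. That is 2 neighbors, so the degree of 4 is 2.

2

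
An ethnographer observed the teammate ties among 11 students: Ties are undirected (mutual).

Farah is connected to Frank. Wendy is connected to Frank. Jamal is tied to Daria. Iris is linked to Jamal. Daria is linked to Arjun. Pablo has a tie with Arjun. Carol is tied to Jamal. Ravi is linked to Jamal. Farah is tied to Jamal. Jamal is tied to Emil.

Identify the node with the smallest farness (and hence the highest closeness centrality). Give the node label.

Jamal

Farness (sum of distances to all others) for each node — Arjun:28, Carol:25, Daria:21, Emil:25, Farah:21, Frank:28, Iris:25, Jamal:16, Pablo:37, Ravi:25, Wendy:37.
The smallest farness is 16, for Jamal, so Jamal has the highest closeness.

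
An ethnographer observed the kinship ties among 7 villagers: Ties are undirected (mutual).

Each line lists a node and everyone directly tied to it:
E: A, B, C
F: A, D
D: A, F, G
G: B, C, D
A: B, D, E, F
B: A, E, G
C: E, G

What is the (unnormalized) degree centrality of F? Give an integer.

F is directly tied to A and D. That is 2 neighbors, so the degree of F is 2.

2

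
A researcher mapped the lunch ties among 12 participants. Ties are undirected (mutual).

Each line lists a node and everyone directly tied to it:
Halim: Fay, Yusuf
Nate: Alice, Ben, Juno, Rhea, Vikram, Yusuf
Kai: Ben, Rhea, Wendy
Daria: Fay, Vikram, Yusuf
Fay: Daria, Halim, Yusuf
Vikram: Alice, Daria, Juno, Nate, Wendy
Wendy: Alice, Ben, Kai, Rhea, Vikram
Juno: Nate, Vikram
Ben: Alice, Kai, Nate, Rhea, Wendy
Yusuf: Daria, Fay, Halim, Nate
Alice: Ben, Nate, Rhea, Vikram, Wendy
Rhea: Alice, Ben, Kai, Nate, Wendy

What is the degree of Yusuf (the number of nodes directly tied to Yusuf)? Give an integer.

4

Yusuf is directly tied to Daria, Fay, Halim, and Nate. That is 4 neighbors, so the degree of Yusuf is 4.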